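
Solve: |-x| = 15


An absolute value equation |expr| = 15 gives two cases:
Case 1: -x = 15
  -x = 15, so x = -15
Case 2: -x = -15
  -x = -15, so x = 15

x = -15, x = 15


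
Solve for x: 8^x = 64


Express both sides with the same base.
64 = 8^2
Since the bases match: x = 2

x = 2


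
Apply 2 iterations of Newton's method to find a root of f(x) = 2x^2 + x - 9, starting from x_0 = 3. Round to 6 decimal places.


Newton's method: x_(n+1) = x_n - f(x_n)/f'(x_n)
f(x) = 2x^2 + x - 9
f'(x) = 4x + 1

Iteration 1:
  f(3.000000) = 12.000000
  f'(3.000000) = 13.000000
  x_1 = 3.000000 - (12.000000)/(13.000000) = 2.076923

Iteration 2:
  f(2.076923) = 1.704142
  f'(2.076923) = 9.307692
  x_2 = 2.076923 - (1.704142)/(9.307692) = 1.893833

x_2 = 1.893833


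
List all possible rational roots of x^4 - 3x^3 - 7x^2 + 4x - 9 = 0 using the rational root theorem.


Rational root theorem: possible roots are ±p/q where:
  p divides the constant term (-9): p ∈ {1, 3, 9}
  q divides the leading coefficient (1): q ∈ {1}

All possible rational roots: -9, -3, -1, 1, 3, 9

-9, -3, -1, 1, 3, 9


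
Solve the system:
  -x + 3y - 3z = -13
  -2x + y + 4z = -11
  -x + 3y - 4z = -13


Using Cramer's rule. Expand each determinant along the first row.
D  = (-1)*[1*(-4) - 4*3] - 3*[(-2)*(-4) - 4*(-1)] + (-3)*[(-2)*3 - 1*(-1)]
  = (-1)*(-16) - 3*(12) + (-3)*(-5) = -5
Dx = (-13)*[1*(-4) - 4*3] - 3*[(-11)*(-4) - 4*(-13)] + (-3)*[(-11)*3 - 1*(-13)]
  = (-13)*(-16) - 3*(96) + (-3)*(-20) = -20
Dy = (-1)*[(-11)*(-4) - 4*(-13)] - (-13)*[(-2)*(-4) - 4*(-1)] + (-3)*[(-2)*(-13) - (-11)*(-1)]
  = (-1)*(96) - (-13)*(12) + (-3)*(15) = 15
Dz = (-1)*[1*(-13) - (-11)*3] - 3*[(-2)*(-13) - (-11)*(-1)] + (-13)*[(-2)*3 - 1*(-1)]
  = (-1)*(20) - 3*(15) + (-13)*(-5) = 0
x = Dx/D = -20/-5 = 4, y = Dy/D = 15/-5 = -3, z = Dz/D = 0/-5 = 0
Check eq1: (-1)(4) + (3)(-3) + (-3)(0) = -13 = -13 ✓
Check eq2: (-2)(4) + (1)(-3) + (4)(0) = -11 = -11 ✓
Check eq3: (-1)(4) + (3)(-3) + (-4)(0) = -13 = -13 ✓

x = 4, y = -3, z = 0


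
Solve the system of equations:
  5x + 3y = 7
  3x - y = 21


Using Cramer's rule:
Determinant D = (5)(-1) - (3)(3) = -5 - 9 = -14
Dx = (7)(-1) - (21)(3) = -7 - 63 = -70
Dy = (5)(21) - (3)(7) = 105 - 21 = 84
x = Dx/D = -70/-14 = 5
y = Dy/D = 84/-14 = -6

x = 5, y = -6


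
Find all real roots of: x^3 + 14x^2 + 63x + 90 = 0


Let p(x) = x^3 + 14x^2 + 63x + 90. By the rational root theorem (leading coefficient 1), any rational root is an integer divisor of 90: try ±1, ±2, ... in turn.
Test x = 1: value = 168 ≠ 0.
Test x = -1: value = 40 ≠ 0.
Test x = 2: value = 280 ≠ 0.
Test x = -2: value = 12 ≠ 0.
Test x = 3: value = 432 ≠ 0.
Test x = -3: value = 0 ✓, so (x + 3) is a factor.
Synthetic division by (x + 3): bring down 1; 1(-3) + 14 = 11; 11(-3) + 63 = 30; 30(-3) + 90 = 0 → quotient x^2 + 11x + 30, remainder 0.
Solve the quadratic x^2 + 11x + 30 = 0: discriminant = 11^2 - 4(1)(30) = 121 - 120 = 1.
sqrt(1) = 1, so x = (-11 ± 1)/2: x = -5 or x = -6.

x = -6, x = -5, x = -3


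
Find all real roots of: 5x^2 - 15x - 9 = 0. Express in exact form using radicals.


Using the quadratic formula: x = (-b ± sqrt(b^2 - 4ac)) / (2a)
Here a = 5, b = -15, c = -9
Discriminant = b^2 - 4ac = (-15)^2 - 4(5)(-9) = 225 + 180 = 405
Since discriminant = 405 > 0, there are two real roots.
x = (15 ± 9*sqrt(5)) / 10
Numerically: x ≈ 3.5125 or x ≈ -0.5125

x = (15 + 9*sqrt(5)) / 10 or x = (15 - 9*sqrt(5)) / 10


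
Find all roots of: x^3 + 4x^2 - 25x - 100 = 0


Let p(x) = x^3 + 4x^2 - 25x - 100. By the rational root theorem (leading coefficient 1), any rational root is an integer divisor of 100: try ±1, ±2, ... in turn.
Test x = 1: value = -120 ≠ 0.
Test x = -1: value = -72 ≠ 0.
Test x = 2: value = -126 ≠ 0.
Test x = -2: value = -42 ≠ 0.
Test x = 4: value = -72 ≠ 0.
Test x = -4: value = 0 ✓, so (x + 4) is a factor.
Synthetic division by (x + 4): bring down 1; 1(-4) + 4 = 0; 0(-4) - 25 = -25; (-25)(-4) - 100 = 0 → quotient x^2 - 25, remainder 0.
Solve the quadratic x^2 - 25 = 0: discriminant = 0^2 - 4(1)(-25) = 0 + 100 = 100.
sqrt(100) = 10, so x = (0 ± 10)/2: x = 5 or x = -5.
Collecting all roots found:

x = -5, x = -4, x = 5


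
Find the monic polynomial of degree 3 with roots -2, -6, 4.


A monic polynomial with roots -2, -6, 4 is:
p(x) = (x + 2)(x + 6)(x - 4)
After multiplying by (x + 2): x + 2
After multiplying by (x + 6): x^2 + 8x + 12
After multiplying by (x - 4): x^3 + 4x^2 - 20x - 48

x^3 + 4x^2 - 20x - 48


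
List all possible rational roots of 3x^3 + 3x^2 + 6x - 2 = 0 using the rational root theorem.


Rational root theorem: possible roots are ±p/q where:
  p divides the constant term (-2): p ∈ {1, 2}
  q divides the leading coefficient (3): q ∈ {1, 3}

All possible rational roots: -2, -1, -2/3, -1/3, 1/3, 2/3, 1, 2

-2, -1, -2/3, -1/3, 1/3, 2/3, 1, 2


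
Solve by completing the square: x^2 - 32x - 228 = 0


Start: x^2 - 32x - 228 = 0
Move constant: x^2 - 32x = 228
Half of -32 is -16, squared is 256
Add 256 to both sides: x^2 - 32x + 256 = 484
(x - 16)^2 = 484
x - 16 = ±22
x = 16 + 22 = 38 or x = 16 - 22 = -6

x = -6, x = 38


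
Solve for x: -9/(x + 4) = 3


Multiply both sides by (x + 4): -9 = 3(x + 4)
Distribute: -9 = 3x + 12
3x = -9 - 12 = -21
x = -7

x = -7


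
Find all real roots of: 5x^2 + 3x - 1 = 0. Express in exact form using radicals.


Using the quadratic formula: x = (-b ± sqrt(b^2 - 4ac)) / (2a)
Here a = 5, b = 3, c = -1
Discriminant = b^2 - 4ac = 3^2 - 4(5)(-1) = 9 + 20 = 29
Since discriminant = 29 > 0, there are two real roots.
x = (-3 ± sqrt(29)) / 10
Numerically: x ≈ 0.2385 or x ≈ -0.8385

x = (-3 + sqrt(29)) / 10 or x = (-3 - sqrt(29)) / 10


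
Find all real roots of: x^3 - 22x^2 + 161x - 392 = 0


Let p(x) = x^3 - 22x^2 + 161x - 392. By the rational root theorem (leading coefficient 1), any rational root is an integer divisor of 392: try ±1, ±2, ... in turn.
Test x = 1: value = -252 ≠ 0.
Test x = -1: value = -576 ≠ 0.
Test x = 2: value = -150 ≠ 0.
Test x = -2: value = -810 ≠ 0.
Test x = 4: value = -36 ≠ 0.
Test x = -4: value = -1452 ≠ 0.
Test x = 7: value = 0 ✓, so (x - 7) is a factor.
Synthetic division by (x - 7): bring down 1; 1(7) - 22 = -15; (-15)(7) + 161 = 56; 56(7) - 392 = 0 → quotient x^2 - 15x + 56, remainder 0.
Solve the quadratic x^2 - 15x + 56 = 0: discriminant = (-15)^2 - 4(1)(56) = 225 - 224 = 1.
sqrt(1) = 1, so x = (15 ± 1)/2: x = 8 or x = 7.

x = 7 (multiplicity 2), x = 8


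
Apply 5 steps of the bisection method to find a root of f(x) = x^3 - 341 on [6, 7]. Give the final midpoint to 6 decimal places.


f(x) = x^3 - 341
f(6) = -125 < 0
f(7) = 2 > 0

Step 1: midpoint = (6.000000 + 7.000000)/2 = 6.500000
  f(6.500000) = -66.375000
  f(mid) < 0, so root is in [6.500000, 7.000000]

Step 2: midpoint = (6.500000 + 7.000000)/2 = 6.750000
  f(6.750000) = -33.453125
  f(mid) < 0, so root is in [6.750000, 7.000000]

Step 3: midpoint = (6.750000 + 7.000000)/2 = 6.875000
  f(6.875000) = -16.048828
  f(mid) < 0, so root is in [6.875000, 7.000000]

Step 4: midpoint = (6.875000 + 7.000000)/2 = 6.937500
  f(6.937500) = -7.105713
  f(mid) < 0, so root is in [6.937500, 7.000000]

Step 5: midpoint = (6.937500 + 7.000000)/2 = 6.968750
  f(6.968750) = -2.573273
  f(mid) < 0, so root is in [6.968750, 7.000000]

midpoint = 6.968750


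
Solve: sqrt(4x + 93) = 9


Square both sides: 4x + 93 = 9^2 = 81
4x = 81 - 93 = -12
x = -3
Check: sqrt(4*(-3) + 93) = sqrt(81) = 9 ✓

x = -3


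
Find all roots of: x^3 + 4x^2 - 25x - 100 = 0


Let p(x) = x^3 + 4x^2 - 25x - 100. By the rational root theorem (leading coefficient 1), any rational root is an integer divisor of 100: try ±1, ±2, ... in turn.
Test x = 1: value = -120 ≠ 0.
Test x = -1: value = -72 ≠ 0.
Test x = 2: value = -126 ≠ 0.
Test x = -2: value = -42 ≠ 0.
Test x = 4: value = -72 ≠ 0.
Test x = -4: value = 0 ✓, so (x + 4) is a factor.
Synthetic division by (x + 4): bring down 1; 1(-4) + 4 = 0; 0(-4) - 25 = -25; (-25)(-4) - 100 = 0 → quotient x^2 - 25, remainder 0.
Solve the quadratic x^2 - 25 = 0: discriminant = 0^2 - 4(1)(-25) = 0 + 100 = 100.
sqrt(100) = 10, so x = (0 ± 10)/2: x = 5 or x = -5.
Collecting all roots found:

x = -5, x = -4, x = 5


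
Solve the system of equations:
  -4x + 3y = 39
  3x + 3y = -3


Using Cramer's rule:
Determinant D = (-4)(3) - (3)(3) = -12 - 9 = -21
Dx = (39)(3) - (-3)(3) = 117 + 9 = 126
Dy = (-4)(-3) - (3)(39) = 12 - 117 = -105
x = Dx/D = 126/-21 = -6
y = Dy/D = -105/-21 = 5

x = -6, y = 5


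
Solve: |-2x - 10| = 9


An absolute value equation |expr| = 9 gives two cases:
Case 1: -2x - 10 = 9
  -2x = 19, so x = -19/2
Case 2: -2x - 10 = -9
  -2x = 1, so x = -1/2

x = -19/2, x = -1/2


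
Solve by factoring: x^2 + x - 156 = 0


We need two numbers that multiply to -156 and add to 1.
Those numbers are -12 and 13 (since (-12) * 13 = -156 and (-12) + 13 = 1).
So x^2 + x - 156 = (x - 12)(x + 13) = 0
Setting each factor to zero: x = 12 or x = -13

x = -13, x = 12


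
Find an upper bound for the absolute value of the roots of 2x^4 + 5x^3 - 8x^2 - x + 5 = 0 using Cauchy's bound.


Cauchy's bound: all roots r satisfy |r| <= 1 + max(|a_i/a_n|) for i = 0,...,n-1
where a_n is the leading coefficient.

Coefficients: [2, 5, -8, -1, 5]
Leading coefficient a_n = 2
Ratios |a_i/a_n|: 5/2, 4, 1/2, 5/2
Maximum ratio: 4
Cauchy's bound: |r| <= 1 + 4 = 5

Upper bound = 5


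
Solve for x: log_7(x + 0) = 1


Convert to exponential form: x + 0 = 7^1 = 7
x = 7 - 0 = 7
Check: log_7(7 + 0) = log_7(7) = log_7(7) = 1 ✓

x = 7


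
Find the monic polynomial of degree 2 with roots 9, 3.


A monic polynomial with roots 9, 3 is:
p(x) = (x - 9)(x - 3)
After multiplying by (x - 9): x - 9
After multiplying by (x - 3): x^2 - 12x + 27

x^2 - 12x + 27


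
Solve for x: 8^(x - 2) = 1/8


Express both sides with the same base.
1/8 = 8^(-1)
Since the bases match, equate exponents: x - 2 = -1
So x = -1 - (-2) = 1

x = 1


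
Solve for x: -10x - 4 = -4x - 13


Starting with: -10x - 4 = -4x - 13
Move all x terms to left: (-10 + 4)x = -13 + 4
Simplify: -6x = -9
Divide both sides by -6: x = 3/2

x = 3/2


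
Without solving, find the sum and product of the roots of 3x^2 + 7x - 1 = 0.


By Vieta's formulas for ax^2 + bx + c = 0:
  Sum of roots = -b/a
  Product of roots = c/a

Here a = 3, b = 7, c = -1
Sum = -(7)/3 = -7/3
Product = -1/3 = -1/3

Sum = -7/3, Product = -1/3


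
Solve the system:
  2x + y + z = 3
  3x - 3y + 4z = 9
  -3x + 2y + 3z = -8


Using Cramer's rule. Expand each determinant along the first row.
D  = 2*[(-3)*3 - 4*2] - 1*[3*3 - 4*(-3)] + 1*[3*2 - (-3)*(-3)]
  = 2*(-17) - 1*(21) + 1*(-3) = -58
Dx = 3*[(-3)*3 - 4*2] - 1*[9*3 - 4*(-8)] + 1*[9*2 - (-3)*(-8)]
  = 3*(-17) - 1*(59) + 1*(-6) = -116
Dy = 2*[9*3 - 4*(-8)] - 3*[3*3 - 4*(-3)] + 1*[3*(-8) - 9*(-3)]
  = 2*(59) - 3*(21) + 1*(3) = 58
Dz = 2*[(-3)*(-8) - 9*2] - 1*[3*(-8) - 9*(-3)] + 3*[3*2 - (-3)*(-3)]
  = 2*(6) - 1*(3) + 3*(-3) = 0
x = Dx/D = -116/-58 = 2, y = Dy/D = 58/-58 = -1, z = Dz/D = 0/-58 = 0
Check eq1: (2)(2) + (1)(-1) + (1)(0) = 3 = 3 ✓
Check eq2: (3)(2) + (-3)(-1) + (4)(0) = 9 = 9 ✓
Check eq3: (-3)(2) + (2)(-1) + (3)(0) = -8 = -8 ✓

x = 2, y = -1, z = 0


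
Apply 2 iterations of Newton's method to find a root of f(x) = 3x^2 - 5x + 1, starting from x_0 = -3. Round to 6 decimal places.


Newton's method: x_(n+1) = x_n - f(x_n)/f'(x_n)
f(x) = 3x^2 - 5x + 1
f'(x) = 6x - 5

Iteration 1:
  f(-3.000000) = 43.000000
  f'(-3.000000) = -23.000000
  x_1 = -3.000000 - (43.000000)/(-23.000000) = -1.130435

Iteration 2:
  f(-1.130435) = 10.485822
  f'(-1.130435) = -11.782609
  x_2 = -1.130435 - (10.485822)/(-11.782609) = -0.240494

x_2 = -0.240494


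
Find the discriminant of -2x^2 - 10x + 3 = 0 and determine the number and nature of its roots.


For ax^2 + bx + c = 0, discriminant D = b^2 - 4ac
Here a = -2, b = -10, c = 3
D = (-10)^2 - 4(-2)(3) = 100 + 24 = 124

D = 124 > 0 but not a perfect square
The equation has 2 distinct real irrational roots.

Discriminant = 124, 2 distinct real irrational roots


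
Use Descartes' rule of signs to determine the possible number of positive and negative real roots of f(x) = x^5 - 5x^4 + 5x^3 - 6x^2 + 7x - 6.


Descartes' rule of signs:

For positive roots, count sign changes in f(x) = x^5 - 5x^4 + 5x^3 - 6x^2 + 7x - 6:
Signs of coefficients: +, -, +, -, +, -
Number of sign changes: 5
Possible positive real roots: 5, 3, 1

For negative roots, examine f(-x) = -x^5 - 5x^4 - 5x^3 - 6x^2 - 7x - 6:
Signs of coefficients: -, -, -, -, -, -
Number of sign changes: 0
Possible negative real roots: 0

Positive roots: 5 or 3 or 1; Negative roots: 0


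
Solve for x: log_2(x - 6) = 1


Convert to exponential form: x - 6 = 2^1 = 2
x = 2 + 6 = 8
Check: log_2(8 - 6) = log_2(2) = log_2(2) = 1 ✓

x = 8


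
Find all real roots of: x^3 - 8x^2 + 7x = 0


The constant term is 0, so x = 0 is a root. Factor out x:
  x(x^2 - 8x + 7) = 0
Solve the quadratic x^2 - 8x + 7 = 0: discriminant = (-8)^2 - 4(1)(7) = 64 - 28 = 36.
sqrt(36) = 6, so x = (8 ± 6)/2: x = 7 or x = 1.

x = 0, x = 1, x = 7


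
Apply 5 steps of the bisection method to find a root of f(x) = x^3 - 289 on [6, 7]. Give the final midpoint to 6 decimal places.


f(x) = x^3 - 289
f(6) = -73 < 0
f(7) = 54 > 0

Step 1: midpoint = (6.000000 + 7.000000)/2 = 6.500000
  f(6.500000) = -14.375000
  f(mid) < 0, so root is in [6.500000, 7.000000]

Step 2: midpoint = (6.500000 + 7.000000)/2 = 6.750000
  f(6.750000) = 18.546875
  f(mid) > 0, so root is in [6.500000, 6.750000]

Step 3: midpoint = (6.500000 + 6.750000)/2 = 6.625000
  f(6.625000) = 1.775391
  f(mid) > 0, so root is in [6.500000, 6.625000]

Step 4: midpoint = (6.500000 + 6.625000)/2 = 6.562500
  f(6.562500) = -6.376709
  f(mid) < 0, so root is in [6.562500, 6.625000]

Step 5: midpoint = (6.562500 + 6.625000)/2 = 6.593750
  f(6.593750) = -2.319977
  f(mid) < 0, so root is in [6.593750, 6.625000]

midpoint = 6.593750


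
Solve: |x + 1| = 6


An absolute value equation |expr| = 6 gives two cases:
Case 1: x + 1 = 6
  x = 5, so x = 5
Case 2: x + 1 = -6
  x = -7, so x = -7

x = -7, x = 5


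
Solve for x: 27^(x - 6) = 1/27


Express both sides with the same base.
1/27 = 27^(-1)
Since the bases match, equate exponents: x - 6 = -1
So x = -1 - (-6) = 5

x = 5


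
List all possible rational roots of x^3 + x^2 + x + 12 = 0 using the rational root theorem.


Rational root theorem: possible roots are ±p/q where:
  p divides the constant term (12): p ∈ {1, 2, 3, 4, 6, 12}
  q divides the leading coefficient (1): q ∈ {1}

All possible rational roots: -12, -6, -4, -3, -2, -1, 1, 2, 3, 4, 6, 12

-12, -6, -4, -3, -2, -1, 1, 2, 3, 4, 6, 12


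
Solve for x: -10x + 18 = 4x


Starting with: -10x + 18 = 4x
Move all x terms to left: (-10 - 4)x = 0 - 18
Simplify: -14x = -18
Divide both sides by -14: x = 9/7

x = 9/7


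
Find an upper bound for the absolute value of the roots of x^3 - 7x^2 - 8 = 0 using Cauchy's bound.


Cauchy's bound: all roots r satisfy |r| <= 1 + max(|a_i/a_n|) for i = 0,...,n-1
where a_n is the leading coefficient.

Coefficients: [1, -7, 0, -8]
Leading coefficient a_n = 1
Ratios |a_i/a_n|: 7, 0, 8
Maximum ratio: 8
Cauchy's bound: |r| <= 1 + 8 = 9

Upper bound = 9


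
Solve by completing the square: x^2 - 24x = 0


Start: x^2 - 24x + 0 = 0
Move constant: x^2 - 24x = 0
Half of -24 is -12, squared is 144
Add 144 to both sides: x^2 - 24x + 144 = 144
(x - 12)^2 = 144
x - 12 = ±12
x = 12 + 12 = 24 or x = 12 - 12 = 0

x = 0, x = 24


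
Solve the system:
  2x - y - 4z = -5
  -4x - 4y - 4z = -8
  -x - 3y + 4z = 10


Using Cramer's rule. Expand each determinant along the first row.
D  = 2*[(-4)*4 - (-4)*(-3)] - (-1)*[(-4)*4 - (-4)*(-1)] + (-4)*[(-4)*(-3) - (-4)*(-1)]
  = 2*(-28) - (-1)*(-20) + (-4)*(8) = -108
Dx = (-5)*[(-4)*4 - (-4)*(-3)] - (-1)*[(-8)*4 - (-4)*10] + (-4)*[(-8)*(-3) - (-4)*10]
  = (-5)*(-28) - (-1)*(8) + (-4)*(64) = -108
Dy = 2*[(-8)*4 - (-4)*10] - (-5)*[(-4)*4 - (-4)*(-1)] + (-4)*[(-4)*10 - (-8)*(-1)]
  = 2*(8) - (-5)*(-20) + (-4)*(-48) = 108
Dz = 2*[(-4)*10 - (-8)*(-3)] - (-1)*[(-4)*10 - (-8)*(-1)] + (-5)*[(-4)*(-3) - (-4)*(-1)]
  = 2*(-64) - (-1)*(-48) + (-5)*(8) = -216
x = Dx/D = -108/-108 = 1, y = Dy/D = 108/-108 = -1, z = Dz/D = -216/-108 = 2
Check eq1: (2)(1) + (-1)(-1) + (-4)(2) = -5 = -5 ✓
Check eq2: (-4)(1) + (-4)(-1) + (-4)(2) = -8 = -8 ✓
Check eq3: (-1)(1) + (-3)(-1) + (4)(2) = 10 = 10 ✓

x = 1, y = -1, z = 2


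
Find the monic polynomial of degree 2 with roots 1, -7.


A monic polynomial with roots 1, -7 is:
p(x) = (x - 1)(x + 7)
After multiplying by (x - 1): x - 1
After multiplying by (x + 7): x^2 + 6x - 7

x^2 + 6x - 7


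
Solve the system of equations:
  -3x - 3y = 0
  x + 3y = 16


Using Cramer's rule:
Determinant D = (-3)(3) - (1)(-3) = -9 + 3 = -6
Dx = (0)(3) - (16)(-3) = 0 + 48 = 48
Dy = (-3)(16) - (1)(0) = -48 - 0 = -48
x = Dx/D = 48/-6 = -8
y = Dy/D = -48/-6 = 8

x = -8, y = 8


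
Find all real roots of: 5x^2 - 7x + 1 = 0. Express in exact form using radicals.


Using the quadratic formula: x = (-b ± sqrt(b^2 - 4ac)) / (2a)
Here a = 5, b = -7, c = 1
Discriminant = b^2 - 4ac = (-7)^2 - 4(5)(1) = 49 - 20 = 29
Since discriminant = 29 > 0, there are two real roots.
x = (7 ± sqrt(29)) / 10
Numerically: x ≈ 1.2385 or x ≈ 0.1615

x = (7 + sqrt(29)) / 10 or x = (7 - sqrt(29)) / 10


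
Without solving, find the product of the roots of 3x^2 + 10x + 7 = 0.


By Vieta's formulas for ax^2 + bx + c = 0:
  Sum of roots = -b/a
  Product of roots = c/a

Here a = 3, b = 10, c = 7
Sum = -(10)/3 = -10/3
Product = 7/3 = 7/3

Product = 7/3


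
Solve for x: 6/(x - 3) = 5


Multiply both sides by (x - 3): 6 = 5(x - 3)
Distribute: 6 = 5x - 15
5x = 6 + 15 = 21
x = 21/5

x = 21/5


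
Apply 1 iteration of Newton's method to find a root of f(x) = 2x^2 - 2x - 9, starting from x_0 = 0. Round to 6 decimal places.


Newton's method: x_(n+1) = x_n - f(x_n)/f'(x_n)
f(x) = 2x^2 - 2x - 9
f'(x) = 4x - 2

Iteration 1:
  f(0.000000) = -9.000000
  f'(0.000000) = -2.000000
  x_1 = 0.000000 - (-9.000000)/(-2.000000) = -4.500000

x_1 = -4.500000


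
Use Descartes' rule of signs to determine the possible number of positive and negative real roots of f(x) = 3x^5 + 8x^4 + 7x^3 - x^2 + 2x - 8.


Descartes' rule of signs:

For positive roots, count sign changes in f(x) = 3x^5 + 8x^4 + 7x^3 - x^2 + 2x - 8:
Signs of coefficients: +, +, +, -, +, -
Number of sign changes: 3
Possible positive real roots: 3, 1

For negative roots, examine f(-x) = -3x^5 + 8x^4 - 7x^3 - x^2 - 2x - 8:
Signs of coefficients: -, +, -, -, -, -
Number of sign changes: 2
Possible negative real roots: 2, 0

Positive roots: 3 or 1; Negative roots: 2 or 0


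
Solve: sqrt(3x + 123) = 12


Square both sides: 3x + 123 = 12^2 = 144
3x = 144 - 123 = 21
x = 7
Check: sqrt(3*7 + 123) = sqrt(144) = 12 ✓

x = 7


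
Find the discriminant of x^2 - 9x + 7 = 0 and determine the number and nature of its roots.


For ax^2 + bx + c = 0, discriminant D = b^2 - 4ac
Here a = 1, b = -9, c = 7
D = (-9)^2 - 4(1)(7) = 81 - 28 = 53

D = 53 > 0 but not a perfect square
The equation has 2 distinct real irrational roots.

Discriminant = 53, 2 distinct real irrational roots


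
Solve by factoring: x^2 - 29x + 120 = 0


We need two numbers that multiply to 120 and add to -29.
Those numbers are -24 and -5 (since (-24) * (-5) = 120 and (-24) + (-5) = -29).
So x^2 - 29x + 120 = (x - 24)(x - 5) = 0
Setting each factor to zero: x = 24 or x = 5

x = 5, x = 24


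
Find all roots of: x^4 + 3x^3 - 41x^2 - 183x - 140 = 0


Let p(x) = x^4 + 3x^3 - 41x^2 - 183x - 140. By the rational root theorem (leading coefficient 1), any rational root is an integer divisor of 140: try ±1, ±2, ... in turn.
Test x = 1: value = -360 ≠ 0.
Test x = -1: value = 0 ✓, so (x + 1) is a factor.
Synthetic division by (x + 1): bring down 1; 1(-1) + 3 = 2; 2(-1) - 41 = -43; (-43)(-1) - 183 = -140; (-140)(-1) - 140 = 0 → quotient x^3 + 2x^2 - 43x - 140, remainder 0.
Continue with the quotient x^3 + 2x^2 - 43x - 140 (candidates must divide 140; re-test x = -1 first in case it repeats).
Test x = -1: value = -96 ≠ 0.
Test x = 2: value = -210 ≠ 0.
Test x = -2: value = -54 ≠ 0.
Test x = 4: value = -216 ≠ 0.
Test x = -4: value = 0 ✓, so (x + 4) is a factor.
Synthetic division by (x + 4): bring down 1; 1(-4) + 2 = -2; (-2)(-4) - 43 = -35; (-35)(-4) - 140 = 0 → quotient x^2 - 2x - 35, remainder 0.
Solve the quadratic x^2 - 2x - 35 = 0: discriminant = (-2)^2 - 4(1)(-35) = 4 + 140 = 144.
sqrt(144) = 12, so x = (2 ± 12)/2: x = 7 or x = -5.
Collecting all roots found:

x = -5, x = -4, x = -1, x = 7


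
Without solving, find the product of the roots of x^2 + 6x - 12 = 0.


By Vieta's formulas for ax^2 + bx + c = 0:
  Sum of roots = -b/a
  Product of roots = c/a

Here a = 1, b = 6, c = -12
Sum = -(6)/1 = -6
Product = -12/1 = -12

Product = -12


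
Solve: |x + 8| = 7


An absolute value equation |expr| = 7 gives two cases:
Case 1: x + 8 = 7
  x = -1, so x = -1
Case 2: x + 8 = -7
  x = -15, so x = -15

x = -15, x = -1


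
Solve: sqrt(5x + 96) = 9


Square both sides: 5x + 96 = 9^2 = 81
5x = 81 - 96 = -15
x = -3
Check: sqrt(5*(-3) + 96) = sqrt(81) = 9 ✓

x = -3


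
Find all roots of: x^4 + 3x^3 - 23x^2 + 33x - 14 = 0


Let p(x) = x^4 + 3x^3 - 23x^2 + 33x - 14. By the rational root theorem (leading coefficient 1), any rational root is an integer divisor of 14: try ±1, ±2, ... in turn.
Test x = 1: value = 0 ✓, so (x - 1) is a factor.
Synthetic division by (x - 1): bring down 1; 1(1) + 3 = 4; 4(1) - 23 = -19; (-19)(1) + 33 = 14; 14(1) - 14 = 0 → quotient x^3 + 4x^2 - 19x + 14, remainder 0.
Continue with the quotient x^3 + 4x^2 - 19x + 14 (candidates must divide 14; re-test x = 1 first in case it repeats).
Test x = 1: value = 0 ✓, so (x - 1) is a factor.
Synthetic division by (x - 1): bring down 1; 1(1) + 4 = 5; 5(1) - 19 = -14; (-14)(1) + 14 = 0 → quotient x^2 + 5x - 14, remainder 0.
Solve the quadratic x^2 + 5x - 14 = 0: discriminant = 5^2 - 4(1)(-14) = 25 + 56 = 81.
sqrt(81) = 9, so x = (-5 ± 9)/2: x = 2 or x = -7.
Collecting all roots found:

x = -7, x = 1 (multiplicity 2), x = 2


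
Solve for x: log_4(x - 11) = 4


Convert to exponential form: x - 11 = 4^4 = 256
x = 256 + 11 = 267
Check: log_4(267 - 11) = log_4(256) = log_4(256) = 4 ✓

x = 267


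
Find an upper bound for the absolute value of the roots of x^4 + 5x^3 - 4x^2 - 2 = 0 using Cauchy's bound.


Cauchy's bound: all roots r satisfy |r| <= 1 + max(|a_i/a_n|) for i = 0,...,n-1
where a_n is the leading coefficient.

Coefficients: [1, 5, -4, 0, -2]
Leading coefficient a_n = 1
Ratios |a_i/a_n|: 5, 4, 0, 2
Maximum ratio: 5
Cauchy's bound: |r| <= 1 + 5 = 6

Upper bound = 6


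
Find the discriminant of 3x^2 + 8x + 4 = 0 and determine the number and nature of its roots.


For ax^2 + bx + c = 0, discriminant D = b^2 - 4ac
Here a = 3, b = 8, c = 4
D = (8)^2 - 4(3)(4) = 64 - 48 = 16

D = 16 > 0 and is a perfect square (sqrt = 4)
The equation has 2 distinct real rational roots.

Discriminant = 16, 2 distinct real rational roots


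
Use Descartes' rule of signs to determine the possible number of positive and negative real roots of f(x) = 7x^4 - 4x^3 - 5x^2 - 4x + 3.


Descartes' rule of signs:

For positive roots, count sign changes in f(x) = 7x^4 - 4x^3 - 5x^2 - 4x + 3:
Signs of coefficients: +, -, -, -, +
Number of sign changes: 2
Possible positive real roots: 2, 0

For negative roots, examine f(-x) = 7x^4 + 4x^3 - 5x^2 + 4x + 3:
Signs of coefficients: +, +, -, +, +
Number of sign changes: 2
Possible negative real roots: 2, 0

Positive roots: 2 or 0; Negative roots: 2 or 0


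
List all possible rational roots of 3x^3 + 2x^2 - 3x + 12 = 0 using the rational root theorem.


Rational root theorem: possible roots are ±p/q where:
  p divides the constant term (12): p ∈ {1, 2, 3, 4, 6, 12}
  q divides the leading coefficient (3): q ∈ {1, 3}

All possible rational roots: -12, -6, -4, -3, -2, -4/3, -1, -2/3, -1/3, 1/3, 2/3, 1, 4/3, 2, 3, 4, 6, 12

-12, -6, -4, -3, -2, -4/3, -1, -2/3, -1/3, 1/3, 2/3, 1, 4/3, 2, 3, 4, 6, 12


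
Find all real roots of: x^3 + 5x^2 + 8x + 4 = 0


Let p(x) = x^3 + 5x^2 + 8x + 4. By the rational root theorem (leading coefficient 1), any rational root is an integer divisor of 4: try ±1, ±2, ... in turn.
Test x = 1: value = 18 ≠ 0.
Test x = -1: value = 0 ✓, so (x + 1) is a factor.
Synthetic division by (x + 1): bring down 1; 1(-1) + 5 = 4; 4(-1) + 8 = 4; 4(-1) + 4 = 0 → quotient x^2 + 4x + 4, remainder 0.
Solve the quadratic x^2 + 4x + 4 = 0: discriminant = 4^2 - 4(1)(4) = 16 - 16 = 0.
Discriminant = 0, so a double root: x = -4/2 = -2.

x = -2 (multiplicity 2), x = -1


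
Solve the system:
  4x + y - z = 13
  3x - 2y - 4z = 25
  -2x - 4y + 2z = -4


Using Cramer's rule. Expand each determinant along the first row.
D  = 4*[(-2)*2 - (-4)*(-4)] - 1*[3*2 - (-4)*(-2)] + (-1)*[3*(-4) - (-2)*(-2)]
  = 4*(-20) - 1*(-2) + (-1)*(-16) = -62
Dx = 13*[(-2)*2 - (-4)*(-4)] - 1*[25*2 - (-4)*(-4)] + (-1)*[25*(-4) - (-2)*(-4)]
  = 13*(-20) - 1*(34) + (-1)*(-108) = -186
Dy = 4*[25*2 - (-4)*(-4)] - 13*[3*2 - (-4)*(-2)] + (-1)*[3*(-4) - 25*(-2)]
  = 4*(34) - 13*(-2) + (-1)*(38) = 124
Dz = 4*[(-2)*(-4) - 25*(-4)] - 1*[3*(-4) - 25*(-2)] + 13*[3*(-4) - (-2)*(-2)]
  = 4*(108) - 1*(38) + 13*(-16) = 186
x = Dx/D = -186/-62 = 3, y = Dy/D = 124/-62 = -2, z = Dz/D = 186/-62 = -3
Check eq1: (4)(3) + (1)(-2) + (-1)(-3) = 13 = 13 ✓
Check eq2: (3)(3) + (-2)(-2) + (-4)(-3) = 25 = 25 ✓
Check eq3: (-2)(3) + (-4)(-2) + (2)(-3) = -4 = -4 ✓

x = 3, y = -2, z = -3


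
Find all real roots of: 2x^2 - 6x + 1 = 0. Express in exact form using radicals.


Using the quadratic formula: x = (-b ± sqrt(b^2 - 4ac)) / (2a)
Here a = 2, b = -6, c = 1
Discriminant = b^2 - 4ac = (-6)^2 - 4(2)(1) = 36 - 8 = 28
Since discriminant = 28 > 0, there are two real roots.
x = (6 ± 2*sqrt(7)) / 4
Simplifying: x = (3 ± sqrt(7)) / 2
Numerically: x ≈ 2.8229 or x ≈ 0.1771

x = (3 + sqrt(7)) / 2 or x = (3 - sqrt(7)) / 2


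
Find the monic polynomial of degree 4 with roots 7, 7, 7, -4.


A monic polynomial with roots 7, 7, 7, -4 is:
p(x) = (x - 7)(x - 7)(x - 7)(x + 4)
After multiplying by (x - 7): x - 7
After multiplying by (x - 7): x^2 - 14x + 49
After multiplying by (x - 7): x^3 - 21x^2 + 147x - 343
After multiplying by (x + 4): x^4 - 17x^3 + 63x^2 + 245x - 1372

x^4 - 17x^3 + 63x^2 + 245x - 1372


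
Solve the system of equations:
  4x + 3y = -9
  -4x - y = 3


Using Cramer's rule:
Determinant D = (4)(-1) - (-4)(3) = -4 + 12 = 8
Dx = (-9)(-1) - (3)(3) = 9 - 9 = 0
Dy = (4)(3) - (-4)(-9) = 12 - 36 = -24
x = Dx/D = 0/8 = 0
y = Dy/D = -24/8 = -3

x = 0, y = -3


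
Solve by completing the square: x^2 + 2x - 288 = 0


Start: x^2 + 2x - 288 = 0
Move constant: x^2 + 2x = 288
Half of 2 is 1, squared is 1
Add 1 to both sides: x^2 + 2x + 1 = 289
(x + 1)^2 = 289
x + 1 = ±17
x = -1 + 17 = 16 or x = -1 - 17 = -18

x = -18, x = 16


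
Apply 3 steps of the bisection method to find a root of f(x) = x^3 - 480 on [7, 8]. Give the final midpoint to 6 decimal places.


f(x) = x^3 - 480
f(7) = -137 < 0
f(8) = 32 > 0

Step 1: midpoint = (7.000000 + 8.000000)/2 = 7.500000
  f(7.500000) = -58.125000
  f(mid) < 0, so root is in [7.500000, 8.000000]

Step 2: midpoint = (7.500000 + 8.000000)/2 = 7.750000
  f(7.750000) = -14.515625
  f(mid) < 0, so root is in [7.750000, 8.000000]

Step 3: midpoint = (7.750000 + 8.000000)/2 = 7.875000
  f(7.875000) = 8.373047
  f(mid) > 0, so root is in [7.750000, 7.875000]

midpoint = 7.875000


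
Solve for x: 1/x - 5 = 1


Subtract -5 from both sides: 1/x = 6
Multiply both sides by x: 1 = 6 * x
Divide by 6: x = 1/6

x = 1/6


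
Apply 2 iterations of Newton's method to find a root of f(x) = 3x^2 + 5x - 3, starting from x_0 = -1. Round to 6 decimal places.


Newton's method: x_(n+1) = x_n - f(x_n)/f'(x_n)
f(x) = 3x^2 + 5x - 3
f'(x) = 6x + 5

Iteration 1:
  f(-1.000000) = -5.000000
  f'(-1.000000) = -1.000000
  x_1 = -1.000000 - (-5.000000)/(-1.000000) = -6.000000

Iteration 2:
  f(-6.000000) = 75.000000
  f'(-6.000000) = -31.000000
  x_2 = -6.000000 - (75.000000)/(-31.000000) = -3.580645

x_2 = -3.580645


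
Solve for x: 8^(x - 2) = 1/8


Express both sides with the same base.
1/8 = 8^(-1)
Since the bases match, equate exponents: x - 2 = -1
So x = -1 - (-2) = 1

x = 1


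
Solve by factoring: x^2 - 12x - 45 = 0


We need two numbers that multiply to -45 and add to -12.
Those numbers are 3 and -15 (since 3 * (-15) = -45 and 3 + (-15) = -12).
So x^2 - 12x - 45 = (x + 3)(x - 15) = 0
Setting each factor to zero: x = -3 or x = 15

x = -3, x = 15


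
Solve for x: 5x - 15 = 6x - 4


Starting with: 5x - 15 = 6x - 4
Move all x terms to left: (5 - 6)x = -4 + 15
Simplify: -x = 11
Divide both sides by -1: x = -11

x = -11


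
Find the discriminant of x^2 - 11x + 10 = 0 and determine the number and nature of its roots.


For ax^2 + bx + c = 0, discriminant D = b^2 - 4ac
Here a = 1, b = -11, c = 10
D = (-11)^2 - 4(1)(10) = 121 - 40 = 81

D = 81 > 0 and is a perfect square (sqrt = 9)
The equation has 2 distinct real rational roots.

Discriminant = 81, 2 distinct real rational roots


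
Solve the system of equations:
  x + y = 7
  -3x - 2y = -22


Using Cramer's rule:
Determinant D = (1)(-2) - (-3)(1) = -2 + 3 = 1
Dx = (7)(-2) - (-22)(1) = -14 + 22 = 8
Dy = (1)(-22) - (-3)(7) = -22 + 21 = -1
x = Dx/D = 8/1 = 8
y = Dy/D = -1/1 = -1

x = 8, y = -1


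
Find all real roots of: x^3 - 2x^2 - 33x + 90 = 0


Let p(x) = x^3 - 2x^2 - 33x + 90. By the rational root theorem (leading coefficient 1), any rational root is an integer divisor of 90: try ±1, ±2, ... in turn.
Test x = 1: value = 56 ≠ 0.
Test x = -1: value = 120 ≠ 0.
Test x = 2: value = 24 ≠ 0.
Test x = -2: value = 140 ≠ 0.
Test x = 3: value = 0 ✓, so (x - 3) is a factor.
Synthetic division by (x - 3): bring down 1; 1(3) - 2 = 1; 1(3) - 33 = -30; (-30)(3) + 90 = 0 → quotient x^2 + x - 30, remainder 0.
Solve the quadratic x^2 + x - 30 = 0: discriminant = 1^2 - 4(1)(-30) = 1 + 120 = 121.
sqrt(121) = 11, so x = (-1 ± 11)/2: x = 5 or x = -6.

x = -6, x = 3, x = 5


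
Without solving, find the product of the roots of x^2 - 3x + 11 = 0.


By Vieta's formulas for ax^2 + bx + c = 0:
  Sum of roots = -b/a
  Product of roots = c/a

Here a = 1, b = -3, c = 11
Sum = -(-3)/1 = 3
Product = 11/1 = 11

Product = 11


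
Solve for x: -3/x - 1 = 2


Subtract -1 from both sides: -3/x = 3
Multiply both sides by x: -3 = 3 * x
Divide by 3: x = -1

x = -1


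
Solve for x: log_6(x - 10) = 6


Convert to exponential form: x - 10 = 6^6 = 46656
x = 46656 + 10 = 46666
Check: log_6(46666 - 10) = log_6(46656) = log_6(46656) = 6 ✓

x = 46666


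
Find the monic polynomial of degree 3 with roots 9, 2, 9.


A monic polynomial with roots 9, 2, 9 is:
p(x) = (x - 9)(x - 2)(x - 9)
After multiplying by (x - 9): x - 9
After multiplying by (x - 2): x^2 - 11x + 18
After multiplying by (x - 9): x^3 - 20x^2 + 117x - 162

x^3 - 20x^2 + 117x - 162


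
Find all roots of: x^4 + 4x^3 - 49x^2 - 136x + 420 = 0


Let p(x) = x^4 + 4x^3 - 49x^2 - 136x + 420. By the rational root theorem (leading coefficient 1), any rational root is an integer divisor of 420: try ±1, ±2, ... in turn.
Test x = 1: value = 240 ≠ 0.
Test x = -1: value = 504 ≠ 0.
Test x = 2: value = 0 ✓, so (x - 2) is a factor.
Synthetic division by (x - 2): bring down 1; 1(2) + 4 = 6; 6(2) - 49 = -37; (-37)(2) - 136 = -210; (-210)(2) + 420 = 0 → quotient x^3 + 6x^2 - 37x - 210, remainder 0.
Continue with the quotient x^3 + 6x^2 - 37x - 210 (candidates must divide 210; re-test x = 2 first in case it repeats).
Test x = 2: value = -252 ≠ 0.
Test x = -2: value = -120 ≠ 0.
Test x = 3: value = -240 ≠ 0.
Test x = -3: value = -72 ≠ 0.
Test x = 5: value = -120 ≠ 0.
Test x = -5: value = 0 ✓, so (x + 5) is a factor.
Synthetic division by (x + 5): bring down 1; 1(-5) + 6 = 1; 1(-5) - 37 = -42; (-42)(-5) - 210 = 0 → quotient x^2 + x - 42, remainder 0.
Solve the quadratic x^2 + x - 42 = 0: discriminant = 1^2 - 4(1)(-42) = 1 + 168 = 169.
sqrt(169) = 13, so x = (-1 ± 13)/2: x = 6 or x = -7.
Collecting all roots found:

x = -7, x = -5, x = 2, x = 6


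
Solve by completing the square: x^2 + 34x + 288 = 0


Start: x^2 + 34x + 288 = 0
Move constant: x^2 + 34x = -288
Half of 34 is 17, squared is 289
Add 289 to both sides: x^2 + 34x + 289 = 1
(x + 17)^2 = 1
x + 17 = ±1
x = -17 + 1 = -16 or x = -17 - 1 = -18

x = -18, x = -16


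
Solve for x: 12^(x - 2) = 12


Express both sides with the same base.
12 = 12^1
Since the bases match, equate exponents: x - 2 = 1
So x = 1 - (-2) = 3

x = 3


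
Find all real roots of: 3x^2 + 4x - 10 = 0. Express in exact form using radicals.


Using the quadratic formula: x = (-b ± sqrt(b^2 - 4ac)) / (2a)
Here a = 3, b = 4, c = -10
Discriminant = b^2 - 4ac = 4^2 - 4(3)(-10) = 16 + 120 = 136
Since discriminant = 136 > 0, there are two real roots.
x = (-4 ± 2*sqrt(34)) / 6
Simplifying: x = (-2 ± sqrt(34)) / 3
Numerically: x ≈ 1.2770 or x ≈ -2.6103

x = (-2 + sqrt(34)) / 3 or x = (-2 - sqrt(34)) / 3


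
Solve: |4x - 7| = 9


An absolute value equation |expr| = 9 gives two cases:
Case 1: 4x - 7 = 9
  4x = 16, so x = 4
Case 2: 4x - 7 = -9
  4x = -2, so x = -1/2

x = -1/2, x = 4


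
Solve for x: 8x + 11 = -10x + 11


Starting with: 8x + 11 = -10x + 11
Move all x terms to left: (8 + 10)x = 11 - 11
Simplify: 18x = 0
Divide both sides by 18: x = 0

x = 0


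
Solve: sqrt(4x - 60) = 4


Square both sides: 4x - 60 = 4^2 = 16
4x = 16 + 60 = 76
x = 19
Check: sqrt(4*19 - 60) = sqrt(16) = 4 ✓

x = 19


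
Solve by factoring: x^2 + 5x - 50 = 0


We need two numbers that multiply to -50 and add to 5.
Those numbers are 10 and -5 (since 10 * (-5) = -50 and 10 + (-5) = 5).
So x^2 + 5x - 50 = (x + 10)(x - 5) = 0
Setting each factor to zero: x = -10 or x = 5

x = -10, x = 5


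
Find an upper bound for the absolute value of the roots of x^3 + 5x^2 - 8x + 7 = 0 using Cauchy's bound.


Cauchy's bound: all roots r satisfy |r| <= 1 + max(|a_i/a_n|) for i = 0,...,n-1
where a_n is the leading coefficient.

Coefficients: [1, 5, -8, 7]
Leading coefficient a_n = 1
Ratios |a_i/a_n|: 5, 8, 7
Maximum ratio: 8
Cauchy's bound: |r| <= 1 + 8 = 9

Upper bound = 9


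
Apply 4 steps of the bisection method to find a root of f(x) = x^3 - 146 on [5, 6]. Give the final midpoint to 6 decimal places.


f(x) = x^3 - 146
f(5) = -21 < 0
f(6) = 70 > 0

Step 1: midpoint = (5.000000 + 6.000000)/2 = 5.500000
  f(5.500000) = 20.375000
  f(mid) > 0, so root is in [5.000000, 5.500000]

Step 2: midpoint = (5.000000 + 5.500000)/2 = 5.250000
  f(5.250000) = -1.296875
  f(mid) < 0, so root is in [5.250000, 5.500000]

Step 3: midpoint = (5.250000 + 5.500000)/2 = 5.375000
  f(5.375000) = 9.287109
  f(mid) > 0, so root is in [5.250000, 5.375000]

Step 4: midpoint = (5.250000 + 5.375000)/2 = 5.312500
  f(5.312500) = 3.932861
  f(mid) > 0, so root is in [5.250000, 5.312500]

midpoint = 5.312500


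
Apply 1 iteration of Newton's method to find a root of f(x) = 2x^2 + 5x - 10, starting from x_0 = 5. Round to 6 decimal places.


Newton's method: x_(n+1) = x_n - f(x_n)/f'(x_n)
f(x) = 2x^2 + 5x - 10
f'(x) = 4x + 5

Iteration 1:
  f(5.000000) = 65.000000
  f'(5.000000) = 25.000000
  x_1 = 5.000000 - (65.000000)/(25.000000) = 2.400000

x_1 = 2.400000


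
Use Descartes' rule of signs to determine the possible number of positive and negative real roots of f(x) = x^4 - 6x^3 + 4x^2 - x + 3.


Descartes' rule of signs:

For positive roots, count sign changes in f(x) = x^4 - 6x^3 + 4x^2 - x + 3:
Signs of coefficients: +, -, +, -, +
Number of sign changes: 4
Possible positive real roots: 4, 2, 0

For negative roots, examine f(-x) = x^4 + 6x^3 + 4x^2 + x + 3:
Signs of coefficients: +, +, +, +, +
Number of sign changes: 0
Possible negative real roots: 0

Positive roots: 4 or 2 or 0; Negative roots: 0


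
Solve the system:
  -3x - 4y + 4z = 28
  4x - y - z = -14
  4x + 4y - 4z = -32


Using Cramer's rule. Expand each determinant along the first row.
D  = (-3)*[(-1)*(-4) - (-1)*4] - (-4)*[4*(-4) - (-1)*4] + 4*[4*4 - (-1)*4]
  = (-3)*(8) - (-4)*(-12) + 4*(20) = 8
Dx = 28*[(-1)*(-4) - (-1)*4] - (-4)*[(-14)*(-4) - (-1)*(-32)] + 4*[(-14)*4 - (-1)*(-32)]
  = 28*(8) - (-4)*(24) + 4*(-88) = -32
Dy = (-3)*[(-14)*(-4) - (-1)*(-32)] - 28*[4*(-4) - (-1)*4] + 4*[4*(-32) - (-14)*4]
  = (-3)*(24) - 28*(-12) + 4*(-72) = -24
Dz = (-3)*[(-1)*(-32) - (-14)*4] - (-4)*[4*(-32) - (-14)*4] + 28*[4*4 - (-1)*4]
  = (-3)*(88) - (-4)*(-72) + 28*(20) = 8
x = Dx/D = -32/8 = -4, y = Dy/D = -24/8 = -3, z = Dz/D = 8/8 = 1
Check eq1: (-3)(-4) + (-4)(-3) + (4)(1) = 28 = 28 ✓
Check eq2: (4)(-4) + (-1)(-3) + (-1)(1) = -14 = -14 ✓
Check eq3: (4)(-4) + (4)(-3) + (-4)(1) = -32 = -32 ✓

x = -4, y = -3, z = 1


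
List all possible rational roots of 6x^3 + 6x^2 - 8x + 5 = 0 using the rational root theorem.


Rational root theorem: possible roots are ±p/q where:
  p divides the constant term (5): p ∈ {1, 5}
  q divides the leading coefficient (6): q ∈ {1, 2, 3, 6}

All possible rational roots: -5, -5/2, -5/3, -1, -5/6, -1/2, -1/3, -1/6, 1/6, 1/3, 1/2, 5/6, 1, 5/3, 5/2, 5

-5, -5/2, -5/3, -1, -5/6, -1/2, -1/3, -1/6, 1/6, 1/3, 1/2, 5/6, 1, 5/3, 5/2, 5


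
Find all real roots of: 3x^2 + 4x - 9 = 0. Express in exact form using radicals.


Using the quadratic formula: x = (-b ± sqrt(b^2 - 4ac)) / (2a)
Here a = 3, b = 4, c = -9
Discriminant = b^2 - 4ac = 4^2 - 4(3)(-9) = 16 + 108 = 124
Since discriminant = 124 > 0, there are two real roots.
x = (-4 ± 2*sqrt(31)) / 6
Simplifying: x = (-2 ± sqrt(31)) / 3
Numerically: x ≈ 1.1893 or x ≈ -2.5226

x = (-2 + sqrt(31)) / 3 or x = (-2 - sqrt(31)) / 3


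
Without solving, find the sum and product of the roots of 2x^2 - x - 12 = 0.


By Vieta's formulas for ax^2 + bx + c = 0:
  Sum of roots = -b/a
  Product of roots = c/a

Here a = 2, b = -1, c = -12
Sum = -(-1)/2 = 1/2
Product = -12/2 = -6

Sum = 1/2, Product = -6


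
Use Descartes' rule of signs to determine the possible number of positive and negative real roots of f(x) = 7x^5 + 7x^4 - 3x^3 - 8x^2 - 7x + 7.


Descartes' rule of signs:

For positive roots, count sign changes in f(x) = 7x^5 + 7x^4 - 3x^3 - 8x^2 - 7x + 7:
Signs of coefficients: +, +, -, -, -, +
Number of sign changes: 2
Possible positive real roots: 2, 0

For negative roots, examine f(-x) = -7x^5 + 7x^4 + 3x^3 - 8x^2 + 7x + 7:
Signs of coefficients: -, +, +, -, +, +
Number of sign changes: 3
Possible negative real roots: 3, 1

Positive roots: 2 or 0; Negative roots: 3 or 1


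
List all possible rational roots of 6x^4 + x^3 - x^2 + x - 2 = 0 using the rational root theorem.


Rational root theorem: possible roots are ±p/q where:
  p divides the constant term (-2): p ∈ {1, 2}
  q divides the leading coefficient (6): q ∈ {1, 2, 3, 6}

All possible rational roots: -2, -1, -2/3, -1/2, -1/3, -1/6, 1/6, 1/3, 1/2, 2/3, 1, 2

-2, -1, -2/3, -1/2, -1/3, -1/6, 1/6, 1/3, 1/2, 2/3, 1, 2


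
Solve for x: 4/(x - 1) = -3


Multiply both sides by (x - 1): 4 = -3(x - 1)
Distribute: 4 = -3x + 3
-3x = 4 - 3 = 1
x = -1/3

x = -1/3


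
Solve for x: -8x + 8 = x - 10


Starting with: -8x + 8 = x - 10
Move all x terms to left: (-8 - 1)x = -10 - 8
Simplify: -9x = -18
Divide both sides by -9: x = 2

x = 2


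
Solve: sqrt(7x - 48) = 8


Square both sides: 7x - 48 = 8^2 = 64
7x = 64 + 48 = 112
x = 16
Check: sqrt(7*16 - 48) = sqrt(64) = 8 ✓

x = 16


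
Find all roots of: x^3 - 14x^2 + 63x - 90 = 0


Let p(x) = x^3 - 14x^2 + 63x - 90. By the rational root theorem (leading coefficient 1), any rational root is an integer divisor of 90: try ±1, ±2, ... in turn.
Test x = 1: value = -40 ≠ 0.
Test x = -1: value = -168 ≠ 0.
Test x = 2: value = -12 ≠ 0.
Test x = -2: value = -280 ≠ 0.
Test x = 3: value = 0 ✓, so (x - 3) is a factor.
Synthetic division by (x - 3): bring down 1; 1(3) - 14 = -11; (-11)(3) + 63 = 30; 30(3) - 90 = 0 → quotient x^2 - 11x + 30, remainder 0.
Solve the quadratic x^2 - 11x + 30 = 0: discriminant = (-11)^2 - 4(1)(30) = 121 - 120 = 1.
sqrt(1) = 1, so x = (11 ± 1)/2: x = 6 or x = 5.
Collecting all roots found:

x = 3, x = 5, x = 6
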